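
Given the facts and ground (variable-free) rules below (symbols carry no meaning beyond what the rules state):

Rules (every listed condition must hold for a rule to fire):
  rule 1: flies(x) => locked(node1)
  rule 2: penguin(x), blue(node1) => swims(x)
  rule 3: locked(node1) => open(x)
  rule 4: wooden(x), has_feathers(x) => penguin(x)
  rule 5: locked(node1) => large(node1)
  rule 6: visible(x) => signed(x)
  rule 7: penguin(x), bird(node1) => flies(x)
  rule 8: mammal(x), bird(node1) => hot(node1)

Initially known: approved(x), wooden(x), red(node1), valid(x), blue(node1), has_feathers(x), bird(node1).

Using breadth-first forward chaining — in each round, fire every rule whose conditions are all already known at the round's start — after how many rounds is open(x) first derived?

Round 1 — rule 4, derive penguin(x).
Round 2 — rule 2, rule 7, derive swims(x), flies(x).
Round 3 — rule 1, derive locked(node1).
Round 4 — rule 3, rule 5, derive open(x), large(node1).
open(x) first appears in round 4.

4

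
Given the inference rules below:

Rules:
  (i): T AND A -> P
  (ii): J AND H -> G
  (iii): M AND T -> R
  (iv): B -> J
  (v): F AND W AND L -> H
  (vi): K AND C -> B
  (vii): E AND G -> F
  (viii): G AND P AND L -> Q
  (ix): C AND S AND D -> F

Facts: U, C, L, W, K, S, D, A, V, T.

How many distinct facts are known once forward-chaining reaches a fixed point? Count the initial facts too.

17

Round 1: (i) [T AND A -> P]; (vi) [K AND C -> B]; (ix) [C AND S AND D -> F]. Adds P, B, F.
Round 2: (iv) [B -> J]; (v) [F AND W AND L -> H]. Adds J, H.
Round 3: (ii) [J AND H -> G]. Adds G.
Round 4: (viii) [G AND P AND L -> Q]. Adds Q.
Closure: {A, B, C, D, F, G, H, J, K, L, P, Q, S, T, U, V, W} — 17 facts.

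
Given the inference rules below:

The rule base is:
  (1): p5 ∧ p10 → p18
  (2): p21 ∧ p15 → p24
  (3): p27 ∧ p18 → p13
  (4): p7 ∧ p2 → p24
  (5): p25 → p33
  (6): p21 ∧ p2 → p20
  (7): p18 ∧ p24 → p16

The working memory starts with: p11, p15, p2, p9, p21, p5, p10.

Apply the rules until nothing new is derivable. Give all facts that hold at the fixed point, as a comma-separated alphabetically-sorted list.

Round 1: (1) [p5 ∧ p10 → p18]; (2) [p21 ∧ p15 → p24]; (6) [p21 ∧ p2 → p20]. New: p18, p24, p20.
Round 2: (7) [p18 ∧ p24 → p16]. New: p16.

p10, p11, p15, p16, p18, p2, p20, p21, p24, p5, p9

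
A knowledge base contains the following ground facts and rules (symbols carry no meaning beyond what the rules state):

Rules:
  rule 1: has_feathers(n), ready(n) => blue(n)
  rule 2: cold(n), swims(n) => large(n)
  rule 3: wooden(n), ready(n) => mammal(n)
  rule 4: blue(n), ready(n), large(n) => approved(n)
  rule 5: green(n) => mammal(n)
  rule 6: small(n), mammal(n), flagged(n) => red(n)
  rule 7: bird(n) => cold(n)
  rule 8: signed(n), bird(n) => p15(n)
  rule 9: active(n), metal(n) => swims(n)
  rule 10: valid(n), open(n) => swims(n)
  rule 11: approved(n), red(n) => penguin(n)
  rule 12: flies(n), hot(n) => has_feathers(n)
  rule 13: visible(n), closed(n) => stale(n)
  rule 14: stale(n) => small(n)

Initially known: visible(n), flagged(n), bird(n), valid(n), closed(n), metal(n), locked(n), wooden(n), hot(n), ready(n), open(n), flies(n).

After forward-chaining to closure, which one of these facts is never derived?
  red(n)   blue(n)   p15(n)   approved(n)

p15(n)

Round 1: rule 3 [wooden(n), ready(n) => mammal(n)]; rule 7 [bird(n) => cold(n)]; rule 10 [valid(n), open(n) => swims(n)]; rule 12 [flies(n), hot(n) => has_feathers(n)]; rule 13 [visible(n), closed(n) => stale(n)]. New: mammal(n), cold(n), swims(n), has_feathers(n), stale(n).
Round 2: rule 1 [has_feathers(n), ready(n) => blue(n)]; rule 2 [cold(n), swims(n) => large(n)]; rule 14 [stale(n) => small(n)]. New: blue(n), large(n), small(n).
Round 3: rule 4 [blue(n), ready(n), large(n) => approved(n)]; rule 6 [small(n), mammal(n), flagged(n) => red(n)]. New: approved(n), red(n).
Round 4: rule 11 [approved(n), red(n) => penguin(n)]. New: penguin(n).
Derived: approved(n) (round 3), red(n) (round 3), blue(n) (round 2). p15(n) never appears in any round.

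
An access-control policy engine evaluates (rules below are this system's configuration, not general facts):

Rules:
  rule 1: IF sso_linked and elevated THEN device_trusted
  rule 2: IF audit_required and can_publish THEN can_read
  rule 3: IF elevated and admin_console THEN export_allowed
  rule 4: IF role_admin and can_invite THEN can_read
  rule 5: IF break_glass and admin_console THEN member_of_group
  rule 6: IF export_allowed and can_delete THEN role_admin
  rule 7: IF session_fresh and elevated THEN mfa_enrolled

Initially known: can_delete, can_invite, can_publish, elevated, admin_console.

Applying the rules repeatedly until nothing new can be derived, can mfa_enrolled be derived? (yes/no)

[1] rule 3 [IF elevated and admin_console THEN export_allowed]. ⇒ new: export_allowed.
[2] rule 6 [IF export_allowed and can_delete THEN role_admin]. ⇒ new: role_admin.
[3] rule 4 [IF role_admin and can_invite THEN can_read]. ⇒ new: can_read.
Fixed point reached. mfa_enrolled is concluded only by rule 7; rule 7 needs session_fresh (never derived).

no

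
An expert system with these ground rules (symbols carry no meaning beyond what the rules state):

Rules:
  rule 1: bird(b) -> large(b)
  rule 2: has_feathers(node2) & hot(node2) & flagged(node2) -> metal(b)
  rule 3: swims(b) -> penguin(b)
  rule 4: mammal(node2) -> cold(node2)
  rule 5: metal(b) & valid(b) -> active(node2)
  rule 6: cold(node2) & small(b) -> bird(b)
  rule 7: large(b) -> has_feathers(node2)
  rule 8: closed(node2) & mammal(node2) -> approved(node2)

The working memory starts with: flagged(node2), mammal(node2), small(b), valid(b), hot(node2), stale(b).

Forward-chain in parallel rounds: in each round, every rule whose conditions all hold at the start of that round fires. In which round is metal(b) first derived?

5

Round 1 fires rule 4, giving cold(node2).
Round 2 fires rule 6, giving bird(b).
Round 3 fires rule 1, giving large(b).
Round 4 fires rule 7, giving has_feathers(node2).
Round 5 fires rule 2, giving metal(b).
metal(b) first appears in round 5.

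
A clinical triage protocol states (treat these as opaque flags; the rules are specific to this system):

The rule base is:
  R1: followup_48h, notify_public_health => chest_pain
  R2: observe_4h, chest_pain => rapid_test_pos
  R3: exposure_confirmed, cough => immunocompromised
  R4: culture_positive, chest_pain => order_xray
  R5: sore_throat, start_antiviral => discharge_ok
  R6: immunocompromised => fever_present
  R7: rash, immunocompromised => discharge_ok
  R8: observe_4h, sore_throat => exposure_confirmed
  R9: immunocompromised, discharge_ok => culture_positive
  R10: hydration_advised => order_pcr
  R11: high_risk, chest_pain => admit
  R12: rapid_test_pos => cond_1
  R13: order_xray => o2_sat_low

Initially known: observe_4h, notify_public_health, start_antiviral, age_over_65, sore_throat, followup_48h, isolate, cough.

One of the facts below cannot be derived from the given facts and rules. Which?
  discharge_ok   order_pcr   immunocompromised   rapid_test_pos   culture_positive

Round 1: R1 [followup_48h, notify_public_health => chest_pain]; R5 [sore_throat, start_antiviral => discharge_ok]; R8 [observe_4h, sore_throat => exposure_confirmed]. Adds chest_pain, discharge_ok, exposure_confirmed.
Round 2: R2 [observe_4h, chest_pain => rapid_test_pos]; R3 [exposure_confirmed, cough => immunocompromised]. Adds rapid_test_pos, immunocompromised.
Round 3: R6 [immunocompromised => fever_present]; R9 [immunocompromised, discharge_ok => culture_positive]; R12 [rapid_test_pos => cond_1]. Adds fever_present, culture_positive, cond_1.
Round 4: R4 [culture_positive, chest_pain => order_xray]. Adds order_xray.
Round 5: R13 [order_xray => o2_sat_low]. Adds o2_sat_low.
Derived: discharge_ok (round 1), immunocompromised (round 2), rapid_test_pos (round 2), culture_positive (round 3). order_pcr never appears in any round.

order_pcr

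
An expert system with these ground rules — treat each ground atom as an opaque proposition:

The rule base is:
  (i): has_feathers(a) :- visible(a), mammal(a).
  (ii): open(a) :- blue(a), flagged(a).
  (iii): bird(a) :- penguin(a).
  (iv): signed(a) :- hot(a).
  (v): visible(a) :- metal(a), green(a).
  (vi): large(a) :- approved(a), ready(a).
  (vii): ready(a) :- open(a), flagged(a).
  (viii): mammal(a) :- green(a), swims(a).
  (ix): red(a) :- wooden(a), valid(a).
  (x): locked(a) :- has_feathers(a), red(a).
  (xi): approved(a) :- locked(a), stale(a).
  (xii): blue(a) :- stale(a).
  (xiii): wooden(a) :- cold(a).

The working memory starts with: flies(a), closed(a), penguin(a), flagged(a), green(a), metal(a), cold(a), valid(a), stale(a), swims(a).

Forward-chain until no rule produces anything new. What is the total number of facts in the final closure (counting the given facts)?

22

[1] (iii) [bird(a) :- penguin(a).]; (v) [visible(a) :- metal(a), green(a).]; (viii) [mammal(a) :- green(a), swims(a).]; (xii) [blue(a) :- stale(a).]; (xiii) [wooden(a) :- cold(a).]. ⇒ new: bird(a), visible(a), mammal(a), blue(a), wooden(a).
[2] (i) [has_feathers(a) :- visible(a), mammal(a).]; (ii) [open(a) :- blue(a), flagged(a).]; (ix) [red(a) :- wooden(a), valid(a).]. ⇒ new: has_feathers(a), open(a), red(a).
[3] (vii) [ready(a) :- open(a), flagged(a).]; (x) [locked(a) :- has_feathers(a), red(a).]. ⇒ new: ready(a), locked(a).
[4] (xi) [approved(a) :- locked(a), stale(a).]. ⇒ new: approved(a).
[5] (vi) [large(a) :- approved(a), ready(a).]. ⇒ new: large(a).
Closure: {approved(a), bird(a), blue(a), closed(a), cold(a), flagged(a), flies(a), green(a), has_feathers(a), large(a), locked(a), mammal(a), metal(a), open(a), penguin(a), ready(a), red(a), stale(a), swims(a), valid(a), visible(a), wooden(a)} — 22 facts.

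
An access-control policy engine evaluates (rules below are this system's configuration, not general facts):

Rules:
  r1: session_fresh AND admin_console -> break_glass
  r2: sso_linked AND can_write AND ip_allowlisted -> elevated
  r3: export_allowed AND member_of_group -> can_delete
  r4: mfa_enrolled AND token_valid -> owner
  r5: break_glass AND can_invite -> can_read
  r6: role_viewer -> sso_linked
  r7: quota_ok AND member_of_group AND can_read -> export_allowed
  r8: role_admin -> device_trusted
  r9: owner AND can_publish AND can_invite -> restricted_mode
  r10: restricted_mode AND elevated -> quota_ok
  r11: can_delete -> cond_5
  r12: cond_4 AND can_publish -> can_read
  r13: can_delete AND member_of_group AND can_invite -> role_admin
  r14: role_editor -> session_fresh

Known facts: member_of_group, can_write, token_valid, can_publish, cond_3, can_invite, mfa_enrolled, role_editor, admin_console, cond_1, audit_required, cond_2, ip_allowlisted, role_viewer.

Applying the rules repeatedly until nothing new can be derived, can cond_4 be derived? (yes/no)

Round 1: r4 [mfa_enrolled AND token_valid -> owner]; r6 [role_viewer -> sso_linked]; r14 [role_editor -> session_fresh]. New: owner, sso_linked, session_fresh.
Round 2: r1 [session_fresh AND admin_console -> break_glass]; r2 [sso_linked AND can_write AND ip_allowlisted -> elevated]; r9 [owner AND can_publish AND can_invite -> restricted_mode]. New: break_glass, elevated, restricted_mode.
Round 3: r5 [break_glass AND can_invite -> can_read]; r10 [restricted_mode AND elevated -> quota_ok]. New: can_read, quota_ok.
Round 4: r7 [quota_ok AND member_of_group AND can_read -> export_allowed]. New: export_allowed.
Round 5: r3 [export_allowed AND member_of_group -> can_delete]. New: can_delete.
Round 6: r11 [can_delete -> cond_5]; r13 [can_delete AND member_of_group AND can_invite -> role_admin]. New: cond_5, role_admin.
Round 7: r8 [role_admin -> device_trusted]. New: device_trusted.
Fixed point reached. No rule has cond_4 as a consequent, and it is not given.

no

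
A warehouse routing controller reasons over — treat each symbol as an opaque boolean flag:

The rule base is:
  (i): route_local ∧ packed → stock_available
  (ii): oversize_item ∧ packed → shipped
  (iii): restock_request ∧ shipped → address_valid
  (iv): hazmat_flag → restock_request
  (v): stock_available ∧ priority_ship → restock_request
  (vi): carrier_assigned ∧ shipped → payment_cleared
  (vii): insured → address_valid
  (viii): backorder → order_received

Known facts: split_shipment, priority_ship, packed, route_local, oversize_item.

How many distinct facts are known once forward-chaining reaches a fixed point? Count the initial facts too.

9

Round 1 — (i), (ii), derive stock_available, shipped.
Round 2 — (v), derive restock_request.
Round 3 — (iii), derive address_valid.
Closure: {address_valid, oversize_item, packed, priority_ship, restock_request, route_local, shipped, split_shipment, stock_available} — 9 facts.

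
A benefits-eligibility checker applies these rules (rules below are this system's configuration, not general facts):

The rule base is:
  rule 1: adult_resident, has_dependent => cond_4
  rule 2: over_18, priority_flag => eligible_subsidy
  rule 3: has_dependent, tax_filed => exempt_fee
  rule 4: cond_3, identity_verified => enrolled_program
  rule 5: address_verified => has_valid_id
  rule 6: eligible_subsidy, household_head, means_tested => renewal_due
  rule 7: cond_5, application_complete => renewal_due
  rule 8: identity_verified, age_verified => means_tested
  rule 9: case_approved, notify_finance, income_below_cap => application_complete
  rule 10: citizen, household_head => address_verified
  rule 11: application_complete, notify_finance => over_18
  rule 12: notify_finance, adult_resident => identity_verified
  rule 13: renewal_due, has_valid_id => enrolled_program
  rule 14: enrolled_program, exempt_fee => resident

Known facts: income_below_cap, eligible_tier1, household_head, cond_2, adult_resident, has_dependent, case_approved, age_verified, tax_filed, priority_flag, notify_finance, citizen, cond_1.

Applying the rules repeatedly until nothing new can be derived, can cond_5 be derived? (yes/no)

no

Round 1 fires rule 1, rule 3, rule 9, rule 10, rule 12, giving cond_4, exempt_fee, application_complete, address_verified, identity_verified.
Round 2 fires rule 5, rule 8, rule 11, giving has_valid_id, means_tested, over_18.
Round 3 fires rule 2, giving eligible_subsidy.
Round 4 fires rule 6, giving renewal_due.
Round 5 fires rule 13, giving enrolled_program.
Round 6 fires rule 14, giving resident.
Fixed point reached. No rule has cond_5 as a consequent, and it is not given.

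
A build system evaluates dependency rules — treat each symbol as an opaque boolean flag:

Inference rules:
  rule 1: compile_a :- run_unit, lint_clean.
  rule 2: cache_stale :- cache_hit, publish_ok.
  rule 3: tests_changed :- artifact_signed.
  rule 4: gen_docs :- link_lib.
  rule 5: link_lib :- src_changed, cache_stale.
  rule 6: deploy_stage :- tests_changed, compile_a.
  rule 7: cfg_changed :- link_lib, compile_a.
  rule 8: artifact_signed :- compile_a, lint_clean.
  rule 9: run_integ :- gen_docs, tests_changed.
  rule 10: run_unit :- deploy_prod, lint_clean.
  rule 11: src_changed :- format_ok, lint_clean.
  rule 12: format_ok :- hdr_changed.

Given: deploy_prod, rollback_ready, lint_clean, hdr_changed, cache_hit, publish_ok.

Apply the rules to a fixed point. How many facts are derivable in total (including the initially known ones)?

18

[1] rule 2 [cache_stale :- cache_hit, publish_ok.]; rule 10 [run_unit :- deploy_prod, lint_clean.]; rule 12 [format_ok :- hdr_changed.]. ⇒ new: cache_stale, run_unit, format_ok.
[2] rule 1 [compile_a :- run_unit, lint_clean.]; rule 11 [src_changed :- format_ok, lint_clean.]. ⇒ new: compile_a, src_changed.
[3] rule 5 [link_lib :- src_changed, cache_stale.]; rule 8 [artifact_signed :- compile_a, lint_clean.]. ⇒ new: link_lib, artifact_signed.
[4] rule 3 [tests_changed :- artifact_signed.]; rule 4 [gen_docs :- link_lib.]; rule 7 [cfg_changed :- link_lib, compile_a.]. ⇒ new: tests_changed, gen_docs, cfg_changed.
[5] rule 6 [deploy_stage :- tests_changed, compile_a.]; rule 9 [run_integ :- gen_docs, tests_changed.]. ⇒ new: deploy_stage, run_integ.
Closure: {artifact_signed, cache_hit, cache_stale, cfg_changed, compile_a, deploy_prod, deploy_stage, format_ok, gen_docs, hdr_changed, link_lib, lint_clean, publish_ok, rollback_ready, run_integ, run_unit, src_changed, tests_changed} — 18 facts.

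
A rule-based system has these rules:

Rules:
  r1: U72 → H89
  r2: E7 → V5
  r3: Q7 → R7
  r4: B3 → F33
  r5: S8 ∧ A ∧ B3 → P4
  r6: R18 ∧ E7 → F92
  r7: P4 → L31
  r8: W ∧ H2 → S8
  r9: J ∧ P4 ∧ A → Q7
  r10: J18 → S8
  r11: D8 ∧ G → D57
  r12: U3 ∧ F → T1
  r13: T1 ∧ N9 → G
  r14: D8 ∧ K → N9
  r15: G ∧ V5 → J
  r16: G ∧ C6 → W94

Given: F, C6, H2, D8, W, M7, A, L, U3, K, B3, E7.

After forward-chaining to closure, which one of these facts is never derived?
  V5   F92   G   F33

Round 1 fires r2, r4, r8, r12, r14, giving V5, F33, S8, T1, N9.
Round 2 fires r5, r13, giving P4, G.
Round 3 fires r7, r11, r15, r16, giving L31, D57, J, W94.
Round 4 fires r9, giving Q7.
Round 5 fires r3, giving R7.
Derived: F33 (round 1), V5 (round 1), G (round 2). F92 never appears in any round.

F92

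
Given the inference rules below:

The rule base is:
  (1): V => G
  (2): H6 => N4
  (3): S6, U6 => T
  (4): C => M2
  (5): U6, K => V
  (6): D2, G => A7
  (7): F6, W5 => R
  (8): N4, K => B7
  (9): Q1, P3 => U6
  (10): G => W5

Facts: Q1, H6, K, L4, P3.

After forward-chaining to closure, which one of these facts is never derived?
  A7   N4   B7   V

Round 1 — (2), (9), derive N4, U6.
Round 2 — (5), (8), derive V, B7.
Round 3 — (1), derive G.
Round 4 — (10), derive W5.
Derived: B7 (round 2), N4 (round 1), V (round 2). A7 never appears in any round.

A7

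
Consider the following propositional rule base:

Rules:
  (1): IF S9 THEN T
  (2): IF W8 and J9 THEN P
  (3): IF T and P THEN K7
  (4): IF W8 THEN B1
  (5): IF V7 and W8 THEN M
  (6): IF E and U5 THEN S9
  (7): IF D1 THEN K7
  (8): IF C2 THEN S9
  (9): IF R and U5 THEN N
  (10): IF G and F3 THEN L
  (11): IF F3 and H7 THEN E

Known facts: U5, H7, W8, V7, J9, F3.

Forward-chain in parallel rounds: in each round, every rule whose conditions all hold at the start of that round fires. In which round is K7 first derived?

Round 1 fires (2), (4), (5), (11), giving P, B1, M, E.
Round 2 fires (6), giving S9.
Round 3 fires (1), giving T.
Round 4 fires (3), giving K7.
K7 first appears in round 4.

4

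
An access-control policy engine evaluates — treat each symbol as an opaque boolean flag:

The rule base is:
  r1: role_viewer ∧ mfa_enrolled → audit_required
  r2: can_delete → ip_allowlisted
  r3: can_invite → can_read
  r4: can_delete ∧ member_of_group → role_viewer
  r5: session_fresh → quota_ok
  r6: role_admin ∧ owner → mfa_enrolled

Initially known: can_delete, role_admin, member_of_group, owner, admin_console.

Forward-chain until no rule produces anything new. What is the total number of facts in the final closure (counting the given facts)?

9

Round 1 — r2, r4, r6, derive ip_allowlisted, role_viewer, mfa_enrolled.
Round 2 — r1, derive audit_required.
Closure: {admin_console, audit_required, can_delete, ip_allowlisted, member_of_group, mfa_enrolled, owner, role_admin, role_viewer} — 9 facts.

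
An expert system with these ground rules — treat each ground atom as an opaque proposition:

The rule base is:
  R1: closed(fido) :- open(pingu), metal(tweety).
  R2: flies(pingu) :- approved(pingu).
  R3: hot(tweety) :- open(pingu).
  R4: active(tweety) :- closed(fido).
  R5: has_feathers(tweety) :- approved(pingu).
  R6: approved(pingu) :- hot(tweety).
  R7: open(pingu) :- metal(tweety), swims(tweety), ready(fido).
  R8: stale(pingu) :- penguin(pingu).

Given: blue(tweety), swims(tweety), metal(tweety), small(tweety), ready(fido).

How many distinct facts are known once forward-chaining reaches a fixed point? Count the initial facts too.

Round 1: R7 [open(pingu) :- metal(tweety), swims(tweety), ready(fido).]. Adds open(pingu).
Round 2: R1 [closed(fido) :- open(pingu), metal(tweety).]; R3 [hot(tweety) :- open(pingu).]. Adds closed(fido), hot(tweety).
Round 3: R4 [active(tweety) :- closed(fido).]; R6 [approved(pingu) :- hot(tweety).]. Adds active(tweety), approved(pingu).
Round 4: R2 [flies(pingu) :- approved(pingu).]; R5 [has_feathers(tweety) :- approved(pingu).]. Adds flies(pingu), has_feathers(tweety).
Closure: {active(tweety), approved(pingu), blue(tweety), closed(fido), flies(pingu), has_feathers(tweety), hot(tweety), metal(tweety), open(pingu), ready(fido), small(tweety), swims(tweety)} — 12 facts.

12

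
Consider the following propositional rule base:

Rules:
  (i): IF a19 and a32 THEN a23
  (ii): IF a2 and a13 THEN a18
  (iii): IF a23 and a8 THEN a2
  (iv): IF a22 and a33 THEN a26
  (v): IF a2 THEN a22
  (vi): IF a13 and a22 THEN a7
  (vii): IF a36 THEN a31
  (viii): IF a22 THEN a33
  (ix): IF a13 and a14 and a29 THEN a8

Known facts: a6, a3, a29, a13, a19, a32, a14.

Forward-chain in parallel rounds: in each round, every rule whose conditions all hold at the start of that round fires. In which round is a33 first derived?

4

[1] (i) [IF a19 and a32 THEN a23]; (ix) [IF a13 and a14 and a29 THEN a8]. ⇒ new: a23, a8.
[2] (iii) [IF a23 and a8 THEN a2]. ⇒ new: a2.
[3] (ii) [IF a2 and a13 THEN a18]; (v) [IF a2 THEN a22]. ⇒ new: a18, a22.
[4] (vi) [IF a13 and a22 THEN a7]; (viii) [IF a22 THEN a33]. ⇒ new: a7, a33.
a33 first appears in round 4.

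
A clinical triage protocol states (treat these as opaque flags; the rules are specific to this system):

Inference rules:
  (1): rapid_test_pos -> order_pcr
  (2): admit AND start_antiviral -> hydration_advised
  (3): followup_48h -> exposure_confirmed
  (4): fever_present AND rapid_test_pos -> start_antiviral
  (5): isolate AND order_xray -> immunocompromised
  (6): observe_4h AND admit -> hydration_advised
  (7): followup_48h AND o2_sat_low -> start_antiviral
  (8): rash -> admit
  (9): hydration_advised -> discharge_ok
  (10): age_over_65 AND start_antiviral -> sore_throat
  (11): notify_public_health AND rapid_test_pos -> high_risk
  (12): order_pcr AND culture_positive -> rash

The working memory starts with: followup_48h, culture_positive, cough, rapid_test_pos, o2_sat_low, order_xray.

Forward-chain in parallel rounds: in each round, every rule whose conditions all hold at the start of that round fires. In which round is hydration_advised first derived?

4

Round 1 — (1), (3), (7), derive order_pcr, exposure_confirmed, start_antiviral.
Round 2 — (12), derive rash.
Round 3 — (8), derive admit.
Round 4 — (2), derive hydration_advised.
hydration_advised first appears in round 4.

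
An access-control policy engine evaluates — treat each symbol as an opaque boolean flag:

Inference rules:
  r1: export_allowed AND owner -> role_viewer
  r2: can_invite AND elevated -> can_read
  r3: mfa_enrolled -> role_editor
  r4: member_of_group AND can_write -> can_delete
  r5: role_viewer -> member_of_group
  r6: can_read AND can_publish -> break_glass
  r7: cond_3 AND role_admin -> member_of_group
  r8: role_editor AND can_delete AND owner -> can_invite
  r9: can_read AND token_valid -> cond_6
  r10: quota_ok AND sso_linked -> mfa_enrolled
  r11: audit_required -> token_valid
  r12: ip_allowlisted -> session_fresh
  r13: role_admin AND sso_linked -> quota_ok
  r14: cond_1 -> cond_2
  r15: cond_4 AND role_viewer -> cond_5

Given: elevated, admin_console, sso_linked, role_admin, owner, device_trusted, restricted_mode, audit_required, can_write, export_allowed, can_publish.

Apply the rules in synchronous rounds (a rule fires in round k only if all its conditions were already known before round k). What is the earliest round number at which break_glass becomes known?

Round 1 — r1, r11, r13, derive role_viewer, token_valid, quota_ok.
Round 2 — r5, r10, derive member_of_group, mfa_enrolled.
Round 3 — r3, r4, derive role_editor, can_delete.
Round 4 — r8, derive can_invite.
Round 5 — r2, derive can_read.
Round 6 — r6, r9, derive break_glass, cond_6.
break_glass first appears in round 6.

6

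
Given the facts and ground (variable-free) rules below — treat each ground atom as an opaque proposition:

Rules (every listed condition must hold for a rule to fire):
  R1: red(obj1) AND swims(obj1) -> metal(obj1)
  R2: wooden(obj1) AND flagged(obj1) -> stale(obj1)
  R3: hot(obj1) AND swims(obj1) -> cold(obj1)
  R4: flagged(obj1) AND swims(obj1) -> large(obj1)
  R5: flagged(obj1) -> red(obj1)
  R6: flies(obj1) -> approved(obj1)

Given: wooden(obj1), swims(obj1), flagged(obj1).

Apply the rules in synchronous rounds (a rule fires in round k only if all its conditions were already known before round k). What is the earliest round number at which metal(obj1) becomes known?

2

Round 1 fires R2, R4, R5, giving stale(obj1), large(obj1), red(obj1).
Round 2 fires R1, giving metal(obj1).
metal(obj1) first appears in round 2.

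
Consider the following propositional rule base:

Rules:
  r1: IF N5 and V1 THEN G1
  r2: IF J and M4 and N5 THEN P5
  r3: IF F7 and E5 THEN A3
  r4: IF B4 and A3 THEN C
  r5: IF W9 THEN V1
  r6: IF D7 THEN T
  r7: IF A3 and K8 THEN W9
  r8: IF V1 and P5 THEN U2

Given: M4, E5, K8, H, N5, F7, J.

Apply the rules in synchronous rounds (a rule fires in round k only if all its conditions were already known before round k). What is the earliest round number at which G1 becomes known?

4

Round 1: r2 [IF J and M4 and N5 THEN P5]; r3 [IF F7 and E5 THEN A3]. New: P5, A3.
Round 2: r7 [IF A3 and K8 THEN W9]. New: W9.
Round 3: r5 [IF W9 THEN V1]. New: V1.
Round 4: r1 [IF N5 and V1 THEN G1]; r8 [IF V1 and P5 THEN U2]. New: G1, U2.
G1 first appears in round 4.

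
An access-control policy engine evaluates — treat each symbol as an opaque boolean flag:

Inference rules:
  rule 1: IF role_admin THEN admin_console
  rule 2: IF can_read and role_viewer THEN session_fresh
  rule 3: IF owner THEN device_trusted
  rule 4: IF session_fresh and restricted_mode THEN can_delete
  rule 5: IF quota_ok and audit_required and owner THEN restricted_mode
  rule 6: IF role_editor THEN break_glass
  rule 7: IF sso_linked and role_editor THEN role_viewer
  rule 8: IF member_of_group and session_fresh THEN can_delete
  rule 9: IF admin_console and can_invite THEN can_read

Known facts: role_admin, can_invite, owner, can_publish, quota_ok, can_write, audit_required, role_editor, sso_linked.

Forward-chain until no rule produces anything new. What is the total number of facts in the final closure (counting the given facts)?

Round 1 fires rule 1, rule 3, rule 5, rule 6, rule 7, giving admin_console, device_trusted, restricted_mode, break_glass, role_viewer.
Round 2 fires rule 9, giving can_read.
Round 3 fires rule 2, giving session_fresh.
Round 4 fires rule 4, giving can_delete.
Closure: {admin_console, audit_required, break_glass, can_delete, can_invite, can_publish, can_read, can_write, device_trusted, owner, quota_ok, restricted_mode, role_admin, role_editor, role_viewer, session_fresh, sso_linked} — 17 facts.

17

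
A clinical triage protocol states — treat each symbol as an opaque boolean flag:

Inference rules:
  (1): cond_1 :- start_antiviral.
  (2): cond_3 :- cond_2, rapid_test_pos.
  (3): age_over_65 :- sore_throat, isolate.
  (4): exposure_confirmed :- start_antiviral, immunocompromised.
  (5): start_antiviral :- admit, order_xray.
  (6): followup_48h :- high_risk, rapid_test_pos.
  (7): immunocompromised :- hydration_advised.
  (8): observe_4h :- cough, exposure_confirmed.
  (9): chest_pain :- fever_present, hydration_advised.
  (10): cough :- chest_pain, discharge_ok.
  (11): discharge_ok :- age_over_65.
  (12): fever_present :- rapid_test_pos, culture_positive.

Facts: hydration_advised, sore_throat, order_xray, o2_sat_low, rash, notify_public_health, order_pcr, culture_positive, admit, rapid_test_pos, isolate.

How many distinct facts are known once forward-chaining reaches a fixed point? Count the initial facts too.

21

Round 1 fires (3), (5), (7), (12), giving age_over_65, start_antiviral, immunocompromised, fever_present.
Round 2 fires (1), (4), (9), (11), giving cond_1, exposure_confirmed, chest_pain, discharge_ok.
Round 3 fires (10), giving cough.
Round 4 fires (8), giving observe_4h.
Closure: {admit, age_over_65, chest_pain, cond_1, cough, culture_positive, discharge_ok, exposure_confirmed, fever_present, hydration_advised, immunocompromised, isolate, notify_public_health, o2_sat_low, observe_4h, order_pcr, order_xray, rapid_test_pos, rash, sore_throat, start_antiviral} — 21 facts.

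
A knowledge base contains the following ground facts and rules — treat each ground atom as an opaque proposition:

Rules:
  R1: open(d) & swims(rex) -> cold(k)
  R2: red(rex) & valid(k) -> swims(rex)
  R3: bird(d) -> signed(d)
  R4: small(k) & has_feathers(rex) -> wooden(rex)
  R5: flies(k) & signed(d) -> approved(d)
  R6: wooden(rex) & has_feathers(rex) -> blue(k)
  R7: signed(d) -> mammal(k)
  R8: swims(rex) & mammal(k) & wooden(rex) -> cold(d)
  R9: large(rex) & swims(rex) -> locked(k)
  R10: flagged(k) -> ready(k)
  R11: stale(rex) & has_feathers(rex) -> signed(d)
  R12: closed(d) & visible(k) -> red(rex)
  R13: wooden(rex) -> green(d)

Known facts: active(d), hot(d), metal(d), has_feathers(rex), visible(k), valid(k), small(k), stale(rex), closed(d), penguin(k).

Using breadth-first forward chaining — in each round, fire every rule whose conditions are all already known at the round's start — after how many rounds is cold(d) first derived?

3

Round 1 — R4, R11, R12, derive wooden(rex), signed(d), red(rex).
Round 2 — R2, R6, R7, R13, derive swims(rex), blue(k), mammal(k), green(d).
Round 3 — R8, derive cold(d).
cold(d) first appears in round 3.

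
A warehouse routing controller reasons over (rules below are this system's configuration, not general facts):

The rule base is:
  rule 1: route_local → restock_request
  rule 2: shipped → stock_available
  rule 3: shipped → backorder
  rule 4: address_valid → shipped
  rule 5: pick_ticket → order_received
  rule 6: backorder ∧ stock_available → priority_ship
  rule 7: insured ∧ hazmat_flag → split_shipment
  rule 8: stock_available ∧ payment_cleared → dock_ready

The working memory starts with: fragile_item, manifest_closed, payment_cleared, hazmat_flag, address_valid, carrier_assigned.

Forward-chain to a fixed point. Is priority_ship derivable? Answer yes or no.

yes

[1] rule 4 [address_valid → shipped]. ⇒ new: shipped.
[2] rule 2 [shipped → stock_available]; rule 3 [shipped → backorder]. ⇒ new: stock_available, backorder.
[3] rule 6 [backorder ∧ stock_available → priority_ship]; rule 8 [stock_available ∧ payment_cleared → dock_ready]. ⇒ new: priority_ship, dock_ready.
priority_ship appears in round 3, so it is derivable.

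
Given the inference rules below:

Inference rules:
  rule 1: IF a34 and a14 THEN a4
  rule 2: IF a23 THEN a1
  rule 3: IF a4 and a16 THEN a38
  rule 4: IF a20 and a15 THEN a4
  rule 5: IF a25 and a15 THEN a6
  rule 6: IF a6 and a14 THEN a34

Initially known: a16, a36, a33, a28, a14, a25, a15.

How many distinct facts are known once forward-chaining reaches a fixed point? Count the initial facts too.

11

Round 1: rule 5 [IF a25 and a15 THEN a6]. New: a6.
Round 2: rule 6 [IF a6 and a14 THEN a34]. New: a34.
Round 3: rule 1 [IF a34 and a14 THEN a4]. New: a4.
Round 4: rule 3 [IF a4 and a16 THEN a38]. New: a38.
Closure: {a14, a15, a16, a25, a28, a33, a34, a36, a38, a4, a6} — 11 facts.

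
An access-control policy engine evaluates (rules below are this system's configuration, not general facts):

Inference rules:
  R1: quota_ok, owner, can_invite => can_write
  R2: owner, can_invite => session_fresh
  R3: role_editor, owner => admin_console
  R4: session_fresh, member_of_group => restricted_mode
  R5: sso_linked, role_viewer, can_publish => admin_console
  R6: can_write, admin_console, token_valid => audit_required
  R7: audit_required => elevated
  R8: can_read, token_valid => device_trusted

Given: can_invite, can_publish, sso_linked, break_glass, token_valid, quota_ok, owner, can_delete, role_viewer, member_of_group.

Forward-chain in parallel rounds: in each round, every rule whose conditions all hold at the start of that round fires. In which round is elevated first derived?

Round 1: R1 [quota_ok, owner, can_invite => can_write]; R2 [owner, can_invite => session_fresh]; R5 [sso_linked, role_viewer, can_publish => admin_console]. New: can_write, session_fresh, admin_console.
Round 2: R4 [session_fresh, member_of_group => restricted_mode]; R6 [can_write, admin_console, token_valid => audit_required]. New: restricted_mode, audit_required.
Round 3: R7 [audit_required => elevated]. New: elevated.
elevated first appears in round 3.

3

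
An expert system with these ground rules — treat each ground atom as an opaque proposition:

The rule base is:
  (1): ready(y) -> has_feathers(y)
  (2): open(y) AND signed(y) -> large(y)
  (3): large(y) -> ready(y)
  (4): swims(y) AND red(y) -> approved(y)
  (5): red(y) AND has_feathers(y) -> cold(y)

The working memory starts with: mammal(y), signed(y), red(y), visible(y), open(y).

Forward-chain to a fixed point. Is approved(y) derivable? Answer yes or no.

no

Round 1 — (2), derive large(y).
Round 2 — (3), derive ready(y).
Round 3 — (1), derive has_feathers(y).
Round 4 — (5), derive cold(y).
Fixed point reached. approved(y) is concluded only by (4); (4) needs swims(y) (never derived).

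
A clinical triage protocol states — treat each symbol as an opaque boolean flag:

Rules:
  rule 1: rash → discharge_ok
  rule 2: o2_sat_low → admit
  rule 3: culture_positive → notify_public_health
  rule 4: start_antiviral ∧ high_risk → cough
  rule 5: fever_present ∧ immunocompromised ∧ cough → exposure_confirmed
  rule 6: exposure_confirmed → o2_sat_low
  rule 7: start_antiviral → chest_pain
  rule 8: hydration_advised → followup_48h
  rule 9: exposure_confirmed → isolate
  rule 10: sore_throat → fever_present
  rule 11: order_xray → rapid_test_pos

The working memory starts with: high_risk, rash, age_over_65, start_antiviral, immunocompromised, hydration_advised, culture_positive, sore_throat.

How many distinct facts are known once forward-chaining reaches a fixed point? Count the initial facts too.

Round 1 fires rule 1, rule 3, rule 4, rule 7, rule 8, rule 10, giving discharge_ok, notify_public_health, cough, chest_pain, followup_48h, fever_present.
Round 2 fires rule 5, giving exposure_confirmed.
Round 3 fires rule 6, rule 9, giving o2_sat_low, isolate.
Round 4 fires rule 2, giving admit.
Closure: {admit, age_over_65, chest_pain, cough, culture_positive, discharge_ok, exposure_confirmed, fever_present, followup_48h, high_risk, hydration_advised, immunocompromised, isolate, notify_public_health, o2_sat_low, rash, sore_throat, start_antiviral} — 18 facts.

18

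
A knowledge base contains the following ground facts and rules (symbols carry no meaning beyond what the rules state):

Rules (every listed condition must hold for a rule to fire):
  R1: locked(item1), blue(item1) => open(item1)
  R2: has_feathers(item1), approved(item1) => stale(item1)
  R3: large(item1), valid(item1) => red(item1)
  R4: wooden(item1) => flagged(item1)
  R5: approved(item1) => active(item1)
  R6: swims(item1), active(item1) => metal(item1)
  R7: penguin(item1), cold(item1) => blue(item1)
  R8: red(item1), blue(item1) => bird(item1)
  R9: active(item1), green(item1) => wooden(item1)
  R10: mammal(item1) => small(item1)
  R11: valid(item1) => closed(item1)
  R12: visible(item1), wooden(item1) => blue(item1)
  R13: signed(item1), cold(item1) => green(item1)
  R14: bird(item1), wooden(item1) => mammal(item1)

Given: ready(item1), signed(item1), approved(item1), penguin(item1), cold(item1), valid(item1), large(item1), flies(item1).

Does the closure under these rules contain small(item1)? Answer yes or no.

Round 1 fires R3, R5, R7, R11, R13, giving red(item1), active(item1), blue(item1), closed(item1), green(item1).
Round 2 fires R8, R9, giving bird(item1), wooden(item1).
Round 3 fires R4, R14, giving flagged(item1), mammal(item1).
Round 4 fires R10, giving small(item1).
small(item1) appears in round 4, so it is derivable.

yes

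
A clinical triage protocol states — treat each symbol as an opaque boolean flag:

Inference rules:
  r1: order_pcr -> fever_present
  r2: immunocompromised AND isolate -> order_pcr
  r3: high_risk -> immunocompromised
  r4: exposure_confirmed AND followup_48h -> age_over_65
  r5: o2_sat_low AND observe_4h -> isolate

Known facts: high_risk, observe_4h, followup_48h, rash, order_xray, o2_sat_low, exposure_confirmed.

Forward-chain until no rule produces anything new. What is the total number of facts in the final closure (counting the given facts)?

Round 1: r3 [high_risk -> immunocompromised]; r4 [exposure_confirmed AND followup_48h -> age_over_65]; r5 [o2_sat_low AND observe_4h -> isolate]. Adds immunocompromised, age_over_65, isolate.
Round 2: r2 [immunocompromised AND isolate -> order_pcr]. Adds order_pcr.
Round 3: r1 [order_pcr -> fever_present]. Adds fever_present.
Closure: {age_over_65, exposure_confirmed, fever_present, followup_48h, high_risk, immunocompromised, isolate, o2_sat_low, observe_4h, order_pcr, order_xray, rash} — 12 facts.

12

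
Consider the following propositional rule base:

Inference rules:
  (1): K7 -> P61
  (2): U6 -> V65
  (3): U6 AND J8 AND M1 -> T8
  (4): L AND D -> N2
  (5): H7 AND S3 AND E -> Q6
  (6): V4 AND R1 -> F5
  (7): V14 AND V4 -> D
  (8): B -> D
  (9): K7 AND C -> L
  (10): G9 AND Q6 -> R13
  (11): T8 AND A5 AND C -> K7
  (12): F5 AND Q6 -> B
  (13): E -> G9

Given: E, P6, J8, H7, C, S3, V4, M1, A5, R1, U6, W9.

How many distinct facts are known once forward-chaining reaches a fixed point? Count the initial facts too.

24

Round 1 — (2), (3), (5), (6), (13), derive V65, T8, Q6, F5, G9.
Round 2 — (10), (11), (12), derive R13, K7, B.
Round 3 — (1), (8), (9), derive P61, D, L.
Round 4 — (4), derive N2.
Closure: {A5, B, C, D, E, F5, G9, H7, J8, K7, L, M1, N2, P6, P61, Q6, R1, R13, S3, T8, U6, V4, V65, W9} — 24 facts.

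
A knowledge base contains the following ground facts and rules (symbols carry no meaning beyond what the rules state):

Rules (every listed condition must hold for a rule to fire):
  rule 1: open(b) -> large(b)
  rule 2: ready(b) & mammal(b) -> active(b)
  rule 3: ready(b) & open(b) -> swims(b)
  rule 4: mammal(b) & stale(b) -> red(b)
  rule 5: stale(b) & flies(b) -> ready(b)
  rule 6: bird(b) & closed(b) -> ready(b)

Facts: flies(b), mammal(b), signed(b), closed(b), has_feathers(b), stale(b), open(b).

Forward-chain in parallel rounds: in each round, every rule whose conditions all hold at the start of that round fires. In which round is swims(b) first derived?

Round 1 fires rule 1, rule 4, rule 5, giving large(b), red(b), ready(b).
Round 2 fires rule 2, rule 3, giving active(b), swims(b).
swims(b) first appears in round 2.

2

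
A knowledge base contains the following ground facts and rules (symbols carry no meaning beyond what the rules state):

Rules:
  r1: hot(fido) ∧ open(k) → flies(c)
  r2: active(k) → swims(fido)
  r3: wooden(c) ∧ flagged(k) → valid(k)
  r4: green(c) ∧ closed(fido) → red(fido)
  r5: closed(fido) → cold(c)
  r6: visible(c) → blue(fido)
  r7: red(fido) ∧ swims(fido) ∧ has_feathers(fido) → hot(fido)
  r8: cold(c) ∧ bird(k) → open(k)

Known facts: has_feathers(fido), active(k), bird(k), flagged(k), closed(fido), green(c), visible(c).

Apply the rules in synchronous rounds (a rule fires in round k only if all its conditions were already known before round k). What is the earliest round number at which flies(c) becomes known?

3

Round 1 fires r2, r4, r5, r6, giving swims(fido), red(fido), cold(c), blue(fido).
Round 2 fires r7, r8, giving hot(fido), open(k).
Round 3 fires r1, giving flies(c).
flies(c) first appears in round 3.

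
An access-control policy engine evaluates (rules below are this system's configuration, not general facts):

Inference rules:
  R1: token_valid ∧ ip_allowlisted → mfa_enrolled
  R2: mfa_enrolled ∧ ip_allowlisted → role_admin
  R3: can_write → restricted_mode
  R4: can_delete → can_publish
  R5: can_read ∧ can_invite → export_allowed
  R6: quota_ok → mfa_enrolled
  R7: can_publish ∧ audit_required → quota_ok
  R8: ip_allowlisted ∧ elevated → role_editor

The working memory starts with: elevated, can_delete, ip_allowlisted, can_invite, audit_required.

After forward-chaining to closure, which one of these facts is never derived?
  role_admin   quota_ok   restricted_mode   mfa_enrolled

Round 1: R4 [can_delete → can_publish]; R8 [ip_allowlisted ∧ elevated → role_editor]. Adds can_publish, role_editor.
Round 2: R7 [can_publish ∧ audit_required → quota_ok]. Adds quota_ok.
Round 3: R6 [quota_ok → mfa_enrolled]. Adds mfa_enrolled.
Round 4: R2 [mfa_enrolled ∧ ip_allowlisted → role_admin]. Adds role_admin.
Derived: mfa_enrolled (round 3), quota_ok (round 2), role_admin (round 4). restricted_mode never appears in any round.

restricted_mode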